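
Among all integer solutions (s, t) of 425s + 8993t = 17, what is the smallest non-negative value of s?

gcd(425, 8993) = 17 (Euclid: 8993 = 21·425 + 68; 425 = 6·68 + 17; 68 = 4·17 + 0), and 17 | 17.
Extended Euclid: 425·(127) + 8993·(-6) = 17. Scale by 1: s₀ = 127.
General solution s = s₀ + 529k; reducing mod 529 gives s = 127 (and t = -6).

127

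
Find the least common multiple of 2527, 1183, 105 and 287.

262643745

2527 = 7 · 19²; 1183 = 7 · 13²; 105 = 3 · 5 · 7; 287 = 7 · 41
lcm takes max exponent of each prime: 3 · 5 · 7 · 13² · 19² · 41 = 262643745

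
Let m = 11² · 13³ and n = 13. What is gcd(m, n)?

13

min exponent per shared prime: 13 = 13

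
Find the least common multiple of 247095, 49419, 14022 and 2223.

lcm(247095, 49419) = 247095·49419/gcd = 12211187805/49419 = 247095
lcm(247095, 14022) = 247095·14022/gcd = 3464766090/171 = 20261790
lcm(20261790, 2223) = 20261790·2223/gcd = 45041959170/171 = 263403270

263403270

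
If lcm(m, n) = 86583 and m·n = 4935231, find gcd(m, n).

57

gcd·lcm = product, so gcd = 4935231/86583 = 57.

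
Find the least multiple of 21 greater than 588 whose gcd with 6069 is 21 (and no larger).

609

gcd(a, 6069) = 21 forces 21 | a; write a = 21s. Then gcd(21s, 21·289) = 21·gcd(s, 289), so need gcd(s, 289) = 1.
21s > 588 gives s ≥ 29. The least s ≥ 29 coprime to 289 is 29, so a = 21·29 = 609.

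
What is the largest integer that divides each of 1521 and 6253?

169

Euclid: 6253 = 4·1521 + 169; 1521 = 9·169 + 0. Last nonzero remainder: 169.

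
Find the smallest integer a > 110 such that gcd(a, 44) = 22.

Multiples of 22 above 110: 22·6, 22·7, … . Need the cofactor coprime to 44/22 = 2.
Checking s = 6, 7, … the first with gcd(s, 2) = 1 is s = 7, giving 154.

154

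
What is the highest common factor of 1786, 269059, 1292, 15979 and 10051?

1786 = 2 · 19 · 47; 269059 = 7² · 17² · 19; 1292 = 2² · 17 · 19; 15979 = 19 · 29²; 10051 = 19 · 23²
gcd takes min exponent of each prime: 19 = 19

19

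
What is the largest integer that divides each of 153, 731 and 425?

gcd(153, 731): 731 = 4·153 + 119; 153 = 1·119 + 34; 119 = 3·34 + 17; 34 = 2·17 + 0 → 17
gcd(17, 425): 425 = 25·17 + 0 → 17

17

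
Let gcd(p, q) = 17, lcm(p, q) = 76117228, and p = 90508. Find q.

14297

p·q = gcd·lcm = 17·76117228 = 1293992876, so q = 1293992876/90508 = 14297.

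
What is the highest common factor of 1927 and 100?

1

Euclid: 1927 = 19·100 + 27; 100 = 3·27 + 19; 27 = 1·19 + 8; 19 = 2·8 + 3; 8 = 2·3 + 2; 3 = 1·2 + 1; 2 = 2·1 + 0. Last nonzero remainder: 1.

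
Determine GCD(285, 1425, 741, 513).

285 = 3 · 5 · 19; 1425 = 3 · 5² · 19; 741 = 3 · 13 · 19; 513 = 3³ · 19
gcd takes min exponent of each prime: 3 · 19 = 57

57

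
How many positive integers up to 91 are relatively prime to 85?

69

85 = 5·17. Inclusion–exclusion on these primes:
91 − ⌊91/5⌋ − ⌊91/17⌋ + ⌊91/85⌋ = 69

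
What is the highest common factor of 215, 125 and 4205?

215 = 5 · 43; 125 = 5³; 4205 = 5 · 29²
gcd takes min exponent of each prime: 5 = 5

5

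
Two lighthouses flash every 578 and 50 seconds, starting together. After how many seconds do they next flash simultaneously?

578 = 2 · 17²; 50 = 2 · 5²
max exponents: 2 · 5² · 17² = 14450

14450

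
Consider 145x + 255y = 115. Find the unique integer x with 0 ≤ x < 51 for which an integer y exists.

gcd(145, 255) = 5 (Euclid: 255 = 1·145 + 110; 145 = 1·110 + 35; 110 = 3·35 + 5; 35 = 7·5 + 0), and 5 | 115.
Extended Euclid: 145·(-7) + 255·(4) = 5. Scale by 23: x₀ = -161.
General solution x = x₀ + 51t; reducing mod 51 gives x = 43 (and y = -24).

43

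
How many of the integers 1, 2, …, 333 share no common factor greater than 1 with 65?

Prime factors of 65: 5, 13. Count integers ≤ 333 divisible by none of them.
By inclusion–exclusion: 333 − ⌊333/5⌋ − ⌊333/13⌋ + ⌊333/65⌋ = 247.

247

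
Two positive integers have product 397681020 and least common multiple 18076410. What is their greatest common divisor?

22

From gcd × lcm = uv: gcd = 397681020 / 18076410 = 22.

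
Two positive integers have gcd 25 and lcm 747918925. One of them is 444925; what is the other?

Using ab = gcd(a,b)·lcm(a,b) = 25·747918925 = 18697973125, we get b = 18697973125/444925 = 42025.

42025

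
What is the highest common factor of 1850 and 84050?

Euclid: 84050 = 45·1850 + 800; 1850 = 2·800 + 250; 800 = 3·250 + 50; 250 = 5·50 + 0. Last nonzero remainder: 50.

50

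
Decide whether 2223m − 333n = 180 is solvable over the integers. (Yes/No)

gcd(2223, 333): 2223 = 6·333 + 225; 333 = 1·225 + 108; 225 = 2·108 + 9; 108 = 12·9 + 0 → 9
9 divides 180, so a solution exists.

Yes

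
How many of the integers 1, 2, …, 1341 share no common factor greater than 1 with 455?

455 = 5·7·13. Inclusion–exclusion on these primes:
1341 − ⌊1341/5⌋ − ⌊1341/7⌋ − ⌊1341/13⌋ + ⌊1341/35⌋ + ⌊1341/65⌋ + ⌊1341/91⌋ − ⌊1341/455⌋ = 849

849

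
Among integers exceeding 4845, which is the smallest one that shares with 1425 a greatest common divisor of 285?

5130

1425 = 285·5. Any m with gcd(m, 1425) = 285 is a multiple of 285, say 285s, with s coprime to 5.
Need s > 4845/285, so s ≥ 18. First s ≥ 18 with gcd(s, 5) = 1 is s = 18. Thus m = 285·18 = 5130.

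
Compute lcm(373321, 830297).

1834126073

gcd first: 830297 = 2·373321 + 83655; 373321 = 4·83655 + 38701; 83655 = 2·38701 + 6253; 38701 = 6·6253 + 1183; 6253 = 5·1183 + 338; 1183 = 3·338 + 169; 338 = 2·169 + 0 → gcd = 169
lcm = 373321·830297/gcd = 309967306337/169 = 1834126073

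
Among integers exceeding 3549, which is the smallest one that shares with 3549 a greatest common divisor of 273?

Multiples of 273 above 3549: 273·14, 273·15, … . Need the cofactor coprime to 3549/273 = 13.
Checking s = 14, 15, … the first with gcd(s, 13) = 1 is s = 14, giving 3822.

3822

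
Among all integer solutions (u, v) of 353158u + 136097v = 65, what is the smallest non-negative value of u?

Reduce mod 136097: 353158u ≡ 65 (mod 136097). With g = gcd(353158, 136097) = 13 dividing 65, divide through: 27166u ≡ 5 (mod 10469).
Since gcd(27166, 10469) = 1, u ≡ 5·(27166)⁻¹ ≡ 8430 (mod 10469). Smallest non-negative: 8430.

8430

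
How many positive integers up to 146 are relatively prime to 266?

60

Prime factors of 266: 2, 7, 19. Count integers ≤ 146 divisible by none of them.
By inclusion–exclusion: 146 − ⌊146/2⌋ − ⌊146/7⌋ − ⌊146/19⌋ + ⌊146/14⌋ + ⌊146/38⌋ + ⌊146/133⌋ − ⌊146/266⌋ = 60.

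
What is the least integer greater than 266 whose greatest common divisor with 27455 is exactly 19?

304

gcd(k, 27455) = 19 forces 19 | k; write k = 19s. Then gcd(19s, 19·1445) = 19·gcd(s, 1445), so need gcd(s, 1445) = 1.
19s > 266 gives s ≥ 15. The least s ≥ 15 coprime to 1445 is 16, so k = 19·16 = 304.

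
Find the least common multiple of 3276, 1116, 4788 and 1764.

lcm(3276, 1116) = 3276·1116/gcd = 3656016/36 = 101556
lcm(101556, 4788) = 101556·4788/gcd = 486250128/252 = 1929564
lcm(1929564, 1764) = 1929564·1764/gcd = 3403750896/252 = 13506948

13506948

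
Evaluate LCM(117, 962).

8658

gcd first: 962 = 8·117 + 26; 117 = 4·26 + 13; 26 = 2·13 + 0 → gcd = 13
lcm = 117·962/gcd = 112554/13 = 8658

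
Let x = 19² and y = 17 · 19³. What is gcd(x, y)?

min exponent per shared prime: 19² = 361

361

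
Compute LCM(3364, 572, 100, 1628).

3364 = 2² · 29²; 572 = 2² · 11 · 13; 100 = 2² · 5²; 1628 = 2² · 11 · 37
lcm takes max exponent of each prime: 2² · 5² · 11 · 13 · 29² · 37 = 444973100

444973100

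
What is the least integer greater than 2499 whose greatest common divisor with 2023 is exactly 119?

2618

gcd(x, 2023) = 119 forces 119 | x; write x = 119s. Then gcd(119s, 119·17) = 119·gcd(s, 17), so need gcd(s, 17) = 1.
119s > 2499 gives s ≥ 22. The least s ≥ 22 coprime to 17 is 22, so x = 119·22 = 2618.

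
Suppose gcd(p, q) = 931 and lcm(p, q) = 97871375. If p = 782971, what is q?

Using pq = gcd(p,q)·lcm(p,q) = 931·97871375 = 91118250125, we get q = 91118250125/782971 = 116375.

116375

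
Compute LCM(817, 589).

gcd first: 817 = 1·589 + 228; 589 = 2·228 + 133; 228 = 1·133 + 95; 133 = 1·95 + 38; 95 = 2·38 + 19; 38 = 2·19 + 0 → gcd = 19
lcm = 817·589/gcd = 481213/19 = 25327

25327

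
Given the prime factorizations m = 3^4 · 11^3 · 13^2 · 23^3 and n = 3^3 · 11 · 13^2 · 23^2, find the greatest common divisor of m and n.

26552097

min exponent per shared prime: 3^3 · 11 · 13^2 · 23^2 = 26552097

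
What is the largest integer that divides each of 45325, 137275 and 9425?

25

gcd(45325, 137275): 137275 = 3·45325 + 1300; 45325 = 34·1300 + 1125; 1300 = 1·1125 + 175; 1125 = 6·175 + 75; 175 = 2·75 + 25; 75 = 3·25 + 0 → 25
gcd(25, 9425): 9425 = 377·25 + 0 → 25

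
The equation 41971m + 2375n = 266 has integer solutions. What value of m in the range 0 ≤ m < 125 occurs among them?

Reduce mod 2375: 41971m ≡ 266 (mod 2375). With g = gcd(41971, 2375) = 19 dividing 266, divide through: 2209m ≡ 14 (mod 125).
Since gcd(2209, 125) = 1, m ≡ 14·(2209)⁻¹ ≡ 21 (mod 125). Smallest non-negative: 21.

21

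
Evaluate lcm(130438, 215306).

130438 = 2 · 7² · 11³; 215306 = 2 · 7² · 13³
max exponents: 2 · 7² · 11³ · 13³ = 286572286

286572286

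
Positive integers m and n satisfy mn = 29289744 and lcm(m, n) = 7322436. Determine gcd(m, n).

4

From gcd × lcm = mn: gcd = 29289744 / 7322436 = 4.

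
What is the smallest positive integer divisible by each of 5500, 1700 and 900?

5500 = 2² · 5³ · 11; 1700 = 2² · 5² · 17; 900 = 2² · 3² · 5²
lcm takes max exponent of each prime: 2² · 3² · 5³ · 11 · 17 = 841500

841500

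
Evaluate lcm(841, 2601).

2187441

gcd first: 2601 = 3·841 + 78; 841 = 10·78 + 61; 78 = 1·61 + 17; 61 = 3·17 + 10; 17 = 1·10 + 7; 10 = 1·7 + 3; 7 = 2·3 + 1; 3 = 3·1 + 0 → gcd = 1
lcm = 841·2601/gcd = 2187441/1 = 2187441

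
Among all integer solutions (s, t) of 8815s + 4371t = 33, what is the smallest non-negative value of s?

1677

Euclid: 8815 = 2·4371 + 73; 4371 = 59·73 + 64; 73 = 1·64 + 9; 64 = 7·9 + 1; 9 = 9·1 + 0 → gcd = 1; 33 = 1·33.
Back-substitution yields 8815·(-479) + 4371·(966) = 1, so one solution is s = -479·33 = -15807, t = 966·33 = 31878.
Solutions in s differ by 4371/1 = 4371; the one in [0, 4371) is -15807 mod 4371 = 1677.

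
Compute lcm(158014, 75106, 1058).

66787935394

158014 = 2 · 41² · 47; 75106 = 2 · 17 · 47²; 1058 = 2 · 23²
lcm takes max exponent of each prime: 2 · 17 · 23² · 41² · 47² = 66787935394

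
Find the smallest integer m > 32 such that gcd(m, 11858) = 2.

34

Multiples of 2 above 32: 2·17, 2·18, … . Need the cofactor coprime to 11858/2 = 5929.
Checking s = 17, 18, … the first with gcd(s, 5929) = 1 is s = 17, giving 34.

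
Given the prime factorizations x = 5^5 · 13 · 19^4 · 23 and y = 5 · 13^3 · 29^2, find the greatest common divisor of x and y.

65

min exponent per shared prime: 5 · 13 = 65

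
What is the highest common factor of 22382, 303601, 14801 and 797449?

361

gcd(22382, 303601): 303601 = 13·22382 + 12635; 22382 = 1·12635 + 9747; 12635 = 1·9747 + 2888; 9747 = 3·2888 + 1083; 2888 = 2·1083 + 722; 1083 = 1·722 + 361; 722 = 2·361 + 0 → 361
gcd(361, 14801): 14801 = 41·361 + 0 → 361
gcd(361, 797449): 797449 = 2209·361 + 0 → 361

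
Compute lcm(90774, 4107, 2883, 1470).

90774 = 2 · 3³ · 41²; 4107 = 3 · 37²; 2883 = 3 · 31²; 1470 = 2 · 3 · 5 · 7²
lcm takes max exponent of each prime: 2 · 3³ · 5 · 7² · 31² · 37² · 41² = 29258657384670

29258657384670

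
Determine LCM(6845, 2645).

3621005

6845 = 5 · 37²; 2645 = 5 · 23²
max exponents: 5 · 23² · 37² = 3621005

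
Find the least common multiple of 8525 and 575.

196075

gcd first: 8525 = 14·575 + 475; 575 = 1·475 + 100; 475 = 4·100 + 75; 100 = 1·75 + 25; 75 = 3·25 + 0 → gcd = 25
lcm = 8525·575/gcd = 4901875/25 = 196075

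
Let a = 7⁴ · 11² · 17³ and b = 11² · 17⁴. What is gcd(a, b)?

594473

min exponent per shared prime: 11² · 17³ = 594473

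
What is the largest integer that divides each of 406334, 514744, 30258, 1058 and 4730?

gcd(406334, 514744): 514744 = 1·406334 + 108410; 406334 = 3·108410 + 81104; 108410 = 1·81104 + 27306; 81104 = 2·27306 + 26492; 27306 = 1·26492 + 814; 26492 = 32·814 + 444; 814 = 1·444 + 370; 444 = 1·370 + 74; 370 = 5·74 + 0 → 74
gcd(74, 30258): 30258 = 408·74 + 66; 74 = 1·66 + 8; 66 = 8·8 + 2; 8 = 4·2 + 0 → 2
gcd(2, 1058): 1058 = 529·2 + 0 → 2
gcd(2, 4730): 4730 = 2365·2 + 0 → 2

2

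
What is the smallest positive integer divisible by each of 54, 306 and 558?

lcm(54, 306) = 54·306/gcd = 16524/18 = 918
lcm(918, 558) = 918·558/gcd = 512244/18 = 28458

28458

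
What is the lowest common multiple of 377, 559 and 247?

377 = 13 · 29; 559 = 13 · 43; 247 = 13 · 19
lcm takes max exponent of each prime: 13 · 19 · 29 · 43 = 308009

308009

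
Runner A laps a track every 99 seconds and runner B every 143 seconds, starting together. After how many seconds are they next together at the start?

gcd first: 143 = 1·99 + 44; 99 = 2·44 + 11; 44 = 4·11 + 0 → gcd = 11
lcm = 99·143/gcd = 14157/11 = 1287

1287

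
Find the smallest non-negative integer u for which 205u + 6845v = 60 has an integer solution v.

gcd(205, 6845) = 5 (Euclid: 6845 = 33·205 + 80; 205 = 2·80 + 45; 80 = 1·45 + 35; 45 = 1·35 + 10; 35 = 3·10 + 5; 10 = 2·5 + 0), and 5 | 60.
Extended Euclid: 205·(-601) + 6845·(18) = 5. Scale by 12: u₀ = -7212.
General solution u = u₀ + 1369t; reducing mod 1369 gives u = 1002 (and v = -30).

1002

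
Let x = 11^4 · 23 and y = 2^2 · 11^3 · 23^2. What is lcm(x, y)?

30980356

max exponent per prime: 2^2 · 11^4 · 23^2 = 30980356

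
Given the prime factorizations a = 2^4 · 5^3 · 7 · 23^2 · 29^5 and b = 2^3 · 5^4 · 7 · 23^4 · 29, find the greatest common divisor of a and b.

107387000

min exponent per shared prime: 2^3 · 5^3 · 7 · 23^2 · 29 = 107387000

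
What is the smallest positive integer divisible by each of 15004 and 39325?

15004 = 2² · 11² · 31; 39325 = 5² · 11² · 13
max exponents: 2² · 5² · 11² · 13 · 31 = 4876300

4876300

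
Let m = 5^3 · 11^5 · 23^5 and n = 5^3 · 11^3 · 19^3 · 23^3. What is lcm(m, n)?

888737328658185875

max exponent per prime: 5^3 · 11^5 · 19^3 · 23^5 = 888737328658185875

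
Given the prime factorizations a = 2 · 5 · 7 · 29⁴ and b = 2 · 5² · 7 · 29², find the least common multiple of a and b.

247548350

max exponent per prime: 2 · 5² · 7 · 29⁴ = 247548350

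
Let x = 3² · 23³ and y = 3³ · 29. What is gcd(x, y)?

9

min exponent per shared prime: 3² = 9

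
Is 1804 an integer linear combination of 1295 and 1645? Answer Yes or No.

By Bézout, 1295p + 1645q = 1804 has integer solutions iff gcd(1295, 1645) | 1804.
Euclid: 1645 = 1·1295 + 350; 1295 = 3·350 + 245; 350 = 1·245 + 105; 245 = 2·105 + 35; 105 = 3·35 + 0. gcd = 35; 1804 mod 35 = 19. No.

No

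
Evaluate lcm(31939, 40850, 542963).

1167370450

31939 = 19 · 41²; 40850 = 2 · 5² · 19 · 43; 542963 = 17 · 19 · 41²
lcm takes max exponent of each prime: 2 · 5² · 17 · 19 · 41² · 43 = 1167370450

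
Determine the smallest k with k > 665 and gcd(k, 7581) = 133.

gcd(k, 7581) = 133 forces 133 | k; write k = 133s. Then gcd(133s, 133·57) = 133·gcd(s, 57), so need gcd(s, 57) = 1.
133s > 665 gives s ≥ 6. The least s ≥ 6 coprime to 57 is 7, so k = 133·7 = 931.

931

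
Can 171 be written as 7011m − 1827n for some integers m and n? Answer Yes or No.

Yes

By Bézout, 7011m − 1827n = 171 has integer solutions iff gcd(7011, 1827) | 171.
Euclid: 7011 = 3·1827 + 1530; 1827 = 1·1530 + 297; 1530 = 5·297 + 45; 297 = 6·45 + 27; 45 = 1·27 + 18; 27 = 1·18 + 9; 18 = 2·9 + 0. gcd = 9; 171 mod 9 = 0. Yes.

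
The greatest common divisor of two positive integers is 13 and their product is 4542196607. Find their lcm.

gcd·lcm = product, so lcm = 4542196607/13 = 349399739.

349399739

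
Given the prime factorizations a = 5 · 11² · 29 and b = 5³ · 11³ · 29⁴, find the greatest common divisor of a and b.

17545

min exponent per shared prime: 5 · 11² · 29 = 17545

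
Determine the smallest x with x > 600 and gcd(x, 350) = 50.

Multiples of 50 above 600: 50·13, 50·14, … . Need the cofactor coprime to 350/50 = 7.
Checking s = 13, 14, … the first with gcd(s, 7) = 1 is s = 13, giving 650.

650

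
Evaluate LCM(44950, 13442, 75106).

44950 = 2 · 5² · 29 · 31; 13442 = 2 · 11 · 13 · 47; 75106 = 2 · 17 · 47²
lcm takes max exponent of each prime: 2 · 5² · 11 · 13 · 17 · 29 · 31 · 47² = 241385051050

241385051050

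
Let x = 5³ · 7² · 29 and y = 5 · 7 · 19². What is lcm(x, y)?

64122625

max exponent per prime: 5³ · 7² · 19² · 29 = 64122625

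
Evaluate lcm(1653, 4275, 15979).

3595275

1653 = 3 · 19 · 29; 4275 = 3² · 5² · 19; 15979 = 19 · 29²
lcm takes max exponent of each prime: 3² · 5² · 19 · 29² = 3595275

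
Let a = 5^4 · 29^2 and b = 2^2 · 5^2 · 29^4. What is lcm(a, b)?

max exponent per prime: 2^2 · 5^4 · 29^4 = 1768202500

1768202500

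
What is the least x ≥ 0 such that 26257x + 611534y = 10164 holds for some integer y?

Euclid: 611534 = 23·26257 + 7623; 26257 = 3·7623 + 3388; 7623 = 2·3388 + 847; 3388 = 4·847 + 0 → gcd = 847; 10164 = 847·12.
Back-substitution yields 26257·(-163) + 611534·(7) = 847, so one solution is x = -163·12 = -1956, y = 7·12 = 84.
Solutions in x differ by 611534/847 = 722; the one in [0, 722) is -1956 mod 722 = 210.

210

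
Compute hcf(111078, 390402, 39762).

18

gcd(111078, 390402): 390402 = 3·111078 + 57168; 111078 = 1·57168 + 53910; 57168 = 1·53910 + 3258; 53910 = 16·3258 + 1782; 3258 = 1·1782 + 1476; 1782 = 1·1476 + 306; 1476 = 4·306 + 252; 306 = 1·252 + 54; 252 = 4·54 + 36; 54 = 1·36 + 18; 36 = 2·18 + 0 → 18
gcd(18, 39762): 39762 = 2209·18 + 0 → 18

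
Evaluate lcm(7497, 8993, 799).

7497 = 3² · 7² · 17; 8993 = 17 · 23²; 799 = 17 · 47
lcm takes max exponent of each prime: 3² · 7² · 17 · 23² · 47 = 186397911

186397911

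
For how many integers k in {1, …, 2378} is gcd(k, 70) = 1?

815

Prime factors of 70: 2, 5, 7. Count integers ≤ 2378 divisible by none of them.
By inclusion–exclusion: 2378 − ⌊2378/2⌋ − ⌊2378/5⌋ − ⌊2378/7⌋ + ⌊2378/10⌋ + ⌊2378/14⌋ + ⌊2378/35⌋ − ⌊2378/70⌋ = 815.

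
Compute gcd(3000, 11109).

3000 = 2³ · 3 · 5³
11109 = 3 · 7 · 23²
Common: 3 = 3

3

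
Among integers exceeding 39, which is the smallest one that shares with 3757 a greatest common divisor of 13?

Multiples of 13 above 39: 13·4, 13·5, … . Need the cofactor coprime to 3757/13 = 289.
Checking s = 4, 5, … the first with gcd(s, 289) = 1 is s = 4, giving 52.

52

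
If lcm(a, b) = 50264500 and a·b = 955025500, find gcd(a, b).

19

From gcd × lcm = ab: gcd = 955025500 / 50264500 = 19.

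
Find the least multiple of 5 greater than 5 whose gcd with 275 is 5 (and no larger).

10

275 = 5·55. Any a with gcd(a, 275) = 5 is a multiple of 5, say 5s, with s coprime to 55.
Need s > 5/5, so s ≥ 2. First s ≥ 2 with gcd(s, 55) = 1 is s = 2. Thus a = 5·2 = 10.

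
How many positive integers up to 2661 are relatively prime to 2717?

2717 = 11·13·19. Inclusion–exclusion on these primes:
2661 − ⌊2661/11⌋ − ⌊2661/13⌋ − ⌊2661/19⌋ + ⌊2661/143⌋ + ⌊2661/209⌋ + ⌊2661/247⌋ − ⌊2661/2717⌋ = 2116

2116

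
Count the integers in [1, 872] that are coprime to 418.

375

Prime factors of 418: 2, 11, 19. Count integers ≤ 872 divisible by none of them.
By inclusion–exclusion: 872 − ⌊872/2⌋ − ⌊872/11⌋ − ⌊872/19⌋ + ⌊872/22⌋ + ⌊872/38⌋ + ⌊872/209⌋ − ⌊872/418⌋ = 375.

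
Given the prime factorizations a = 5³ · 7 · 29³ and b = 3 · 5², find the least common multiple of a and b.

max exponent per prime: 3 · 5³ · 7 · 29³ = 64021125

64021125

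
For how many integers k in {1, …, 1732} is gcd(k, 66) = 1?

Prime factors of 66: 2, 3, 11. Count integers ≤ 1732 divisible by none of them.
By inclusion–exclusion: 1732 − ⌊1732/2⌋ − ⌊1732/3⌋ − ⌊1732/11⌋ + ⌊1732/6⌋ + ⌊1732/22⌋ + ⌊1732/33⌋ − ⌊1732/66⌋ = 524.

524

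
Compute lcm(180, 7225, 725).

180 = 2² · 3² · 5; 7225 = 5² · 17²; 725 = 5² · 29
lcm takes max exponent of each prime: 2² · 3² · 5² · 17² · 29 = 7542900

7542900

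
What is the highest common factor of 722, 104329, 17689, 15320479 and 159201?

361

gcd(722, 104329): 104329 = 144·722 + 361; 722 = 2·361 + 0 → 361
gcd(361, 17689): 17689 = 49·361 + 0 → 361
gcd(361, 15320479): 15320479 = 42439·361 + 0 → 361
gcd(361, 159201): 159201 = 441·361 + 0 → 361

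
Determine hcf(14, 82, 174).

2

14 = 2 · 7; 82 = 2 · 41; 174 = 2 · 3 · 29
gcd takes min exponent of each prime: 2 = 2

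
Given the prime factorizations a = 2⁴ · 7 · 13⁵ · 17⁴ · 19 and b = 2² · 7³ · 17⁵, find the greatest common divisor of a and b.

min exponent per shared prime: 2² · 7 · 17⁴ = 2338588

2338588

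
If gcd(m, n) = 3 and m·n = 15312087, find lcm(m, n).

5104029

For any two positive integers, gcd × lcm equals their product. Hence lcm = 15312087 / 3 = 5104029.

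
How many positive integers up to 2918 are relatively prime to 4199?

2403

4199 = 13·17·19. Inclusion–exclusion on these primes:
2918 − ⌊2918/13⌋ − ⌊2918/17⌋ − ⌊2918/19⌋ + ⌊2918/221⌋ + ⌊2918/247⌋ + ⌊2918/323⌋ − ⌊2918/4199⌋ = 2403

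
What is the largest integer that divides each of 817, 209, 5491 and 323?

19

gcd(817, 209): 817 = 3·209 + 190; 209 = 1·190 + 19; 190 = 10·19 + 0 → 19
gcd(19, 5491): 5491 = 289·19 + 0 → 19
gcd(19, 323): 323 = 17·19 + 0 → 19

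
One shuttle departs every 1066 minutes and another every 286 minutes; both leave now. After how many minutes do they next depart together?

11726

gcd first: 1066 = 3·286 + 208; 286 = 1·208 + 78; 208 = 2·78 + 52; 78 = 1·52 + 26; 52 = 2·26 + 0 → gcd = 26
lcm = 1066·286/gcd = 304876/26 = 11726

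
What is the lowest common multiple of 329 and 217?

10199

329 = 7 · 47; 217 = 7 · 31
max exponents: 7 · 31 · 47 = 10199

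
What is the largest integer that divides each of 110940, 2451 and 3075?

110940 = 2² · 3 · 5 · 43²; 2451 = 3 · 19 · 43; 3075 = 3 · 5² · 41
gcd takes min exponent of each prime: 3 = 3

3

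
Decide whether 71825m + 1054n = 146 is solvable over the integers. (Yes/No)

gcd(71825, 1054): 71825 = 68·1054 + 153; 1054 = 6·153 + 136; 153 = 1·136 + 17; 136 = 8·17 + 0 → 17
17 does not divide 146, so a solution does not exist.

No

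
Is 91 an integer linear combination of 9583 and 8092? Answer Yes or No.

By Bézout, 9583m − 8092n = 91 has integer solutions iff gcd(9583, 8092) | 91.
Euclid: 9583 = 1·8092 + 1491; 8092 = 5·1491 + 637; 1491 = 2·637 + 217; 637 = 2·217 + 203; 217 = 1·203 + 14; 203 = 14·14 + 7; 14 = 2·7 + 0. gcd = 7; 91 mod 7 = 0. Yes.

Yes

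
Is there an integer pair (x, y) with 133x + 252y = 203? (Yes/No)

By Bézout, 133x + 252y = 203 has integer solutions iff gcd(133, 252) | 203.
Euclid: 252 = 1·133 + 119; 133 = 1·119 + 14; 119 = 8·14 + 7; 14 = 2·7 + 0. gcd = 7; 203 mod 7 = 0. Yes.

Yes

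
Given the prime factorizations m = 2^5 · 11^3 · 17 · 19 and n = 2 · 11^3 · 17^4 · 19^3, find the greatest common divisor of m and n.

859826

min exponent per shared prime: 2 · 11^3 · 17 · 19 = 859826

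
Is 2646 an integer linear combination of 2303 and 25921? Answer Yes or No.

Yes

By Bézout, 2303m + 25921n = 2646 has integer solutions iff gcd(2303, 25921) | 2646.
Euclid: 25921 = 11·2303 + 588; 2303 = 3·588 + 539; 588 = 1·539 + 49; 539 = 11·49 + 0. gcd = 49; 2646 mod 49 = 0. Yes.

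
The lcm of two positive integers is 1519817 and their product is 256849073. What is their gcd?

169

gcd·lcm = product, so gcd = 256849073/1519817 = 169.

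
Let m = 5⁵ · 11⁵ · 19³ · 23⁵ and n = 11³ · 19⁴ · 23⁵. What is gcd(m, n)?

min exponent per shared prime: 11³ · 19³ · 23⁵ = 58759492803847

58759492803847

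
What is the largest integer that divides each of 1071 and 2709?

63

Euclid: 2709 = 2·1071 + 567; 1071 = 1·567 + 504; 567 = 1·504 + 63; 504 = 8·63 + 0. Last nonzero remainder: 63.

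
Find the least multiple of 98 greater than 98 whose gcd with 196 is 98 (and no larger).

196 = 98·2. Any t with gcd(t, 196) = 98 is a multiple of 98, say 98s, with s coprime to 2.
Need s > 98/98, so s ≥ 2. First s ≥ 2 with gcd(s, 2) = 1 is s = 3. Thus t = 98·3 = 294.

294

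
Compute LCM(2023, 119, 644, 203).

2023 = 7 · 17²; 119 = 7 · 17; 644 = 2² · 7 · 23; 203 = 7 · 29
lcm takes max exponent of each prime: 2² · 7 · 17² · 23 · 29 = 5397364

5397364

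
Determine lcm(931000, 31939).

gcd first: 931000 = 29·31939 + 4769; 31939 = 6·4769 + 3325; 4769 = 1·3325 + 1444; 3325 = 2·1444 + 437; 1444 = 3·437 + 133; 437 = 3·133 + 38; 133 = 3·38 + 19; 38 = 2·19 + 0 → gcd = 19
lcm = 931000·31939/gcd = 29735209000/19 = 1565011000

1565011000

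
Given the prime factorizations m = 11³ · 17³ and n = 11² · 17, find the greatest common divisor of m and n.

2057

min exponent per shared prime: 11² · 17 = 2057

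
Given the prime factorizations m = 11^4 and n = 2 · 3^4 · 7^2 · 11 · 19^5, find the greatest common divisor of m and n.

11

min exponent per shared prime: 11 = 11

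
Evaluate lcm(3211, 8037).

3211 = 13² · 19; 8037 = 3² · 19 · 47
max exponents: 3² · 13² · 19 · 47 = 1358253

1358253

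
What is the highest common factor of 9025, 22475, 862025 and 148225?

25

gcd(9025, 22475): 22475 = 2·9025 + 4425; 9025 = 2·4425 + 175; 4425 = 25·175 + 50; 175 = 3·50 + 25; 50 = 2·25 + 0 → 25
gcd(25, 862025): 862025 = 34481·25 + 0 → 25
gcd(25, 148225): 148225 = 5929·25 + 0 → 25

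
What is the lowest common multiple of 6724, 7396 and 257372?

799955671868

6724 = 2² · 41²; 7396 = 2² · 43²; 257372 = 2² · 37² · 47
lcm takes max exponent of each prime: 2² · 37² · 41² · 43² · 47 = 799955671868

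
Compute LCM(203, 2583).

74907

gcd first: 2583 = 12·203 + 147; 203 = 1·147 + 56; 147 = 2·56 + 35; 56 = 1·35 + 21; 35 = 1·21 + 14; 21 = 1·14 + 7; 14 = 2·7 + 0 → gcd = 7
lcm = 203·2583/gcd = 524349/7 = 74907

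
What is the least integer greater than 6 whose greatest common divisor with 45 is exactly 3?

12

Multiples of 3 above 6: 3·3, 3·4, … . Need the cofactor coprime to 45/3 = 15.
Checking s = 3, 4, … the first with gcd(s, 15) = 1 is s = 4, giving 12.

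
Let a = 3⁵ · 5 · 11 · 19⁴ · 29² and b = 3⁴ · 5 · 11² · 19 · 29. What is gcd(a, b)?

2454705

min exponent per shared prime: 3⁴ · 5 · 11 · 19 · 29 = 2454705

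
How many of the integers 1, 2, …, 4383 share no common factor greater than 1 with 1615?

1615 = 5·17·19. Inclusion–exclusion on these primes:
4383 − ⌊4383/5⌋ − ⌊4383/17⌋ − ⌊4383/19⌋ + ⌊4383/85⌋ + ⌊4383/95⌋ + ⌊4383/323⌋ − ⌊4383/1615⌋ = 3128

3128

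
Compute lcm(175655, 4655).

8607095

gcd first: 175655 = 37·4655 + 3420; 4655 = 1·3420 + 1235; 3420 = 2·1235 + 950; 1235 = 1·950 + 285; 950 = 3·285 + 95; 285 = 3·95 + 0 → gcd = 95
lcm = 175655·4655/gcd = 817674025/95 = 8607095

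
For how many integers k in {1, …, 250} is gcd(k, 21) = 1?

143

Prime factors of 21: 3, 7. Count integers ≤ 250 divisible by none of them.
By inclusion–exclusion: 250 − ⌊250/3⌋ − ⌊250/7⌋ + ⌊250/21⌋ = 143.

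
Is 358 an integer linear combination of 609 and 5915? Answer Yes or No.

gcd(609, 5915): 5915 = 9·609 + 434; 609 = 1·434 + 175; 434 = 2·175 + 84; 175 = 2·84 + 7; 84 = 12·7 + 0 → 7
7 does not divide 358, so a solution does not exist.

No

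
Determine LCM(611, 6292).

295724

611 = 13 · 47; 6292 = 2² · 11² · 13
max exponents: 2² · 11² · 13 · 47 = 295724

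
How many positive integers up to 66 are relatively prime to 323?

323 = 17·19. Inclusion–exclusion on these primes:
66 − ⌊66/17⌋ − ⌊66/19⌋ + ⌊66/323⌋ = 60

60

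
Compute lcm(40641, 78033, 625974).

611011343478

40641 = 3 · 19 · 23 · 31; 78033 = 3 · 19 · 37²; 625974 = 2 · 3 · 17² · 19²
lcm takes max exponent of each prime: 2 · 3 · 17² · 19² · 23 · 31 · 37² = 611011343478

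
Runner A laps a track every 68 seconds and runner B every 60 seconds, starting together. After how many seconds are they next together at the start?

gcd first: 68 = 1·60 + 8; 60 = 7·8 + 4; 8 = 2·4 + 0 → gcd = 4
lcm = 68·60/gcd = 4080/4 = 1020

1020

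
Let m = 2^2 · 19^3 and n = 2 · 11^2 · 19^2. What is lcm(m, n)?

max exponent per prime: 2^2 · 11^2 · 19^3 = 3319756

3319756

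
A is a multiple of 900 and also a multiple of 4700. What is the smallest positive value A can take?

42300

900 = 2² · 3² · 5²; 4700 = 2² · 5² · 47
max exponents: 2² · 3² · 5² · 47 = 42300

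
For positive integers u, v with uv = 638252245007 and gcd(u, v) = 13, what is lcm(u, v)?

For any two positive integers, gcd × lcm equals their product. Hence lcm = 638252245007 / 13 = 49096326539.

49096326539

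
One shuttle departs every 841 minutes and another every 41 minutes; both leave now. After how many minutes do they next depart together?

841 = 29²; 41 = 41
max exponents: 29² · 41 = 34481

34481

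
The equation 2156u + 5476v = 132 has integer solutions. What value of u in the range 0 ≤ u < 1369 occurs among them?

28

Euclid: 5476 = 2·2156 + 1164; 2156 = 1·1164 + 992; 1164 = 1·992 + 172; 992 = 5·172 + 132; 172 = 1·132 + 40; 132 = 3·40 + 12; 40 = 3·12 + 4; 12 = 3·4 + 0 → gcd = 4; 132 = 4·33.
Back-substitution yields 2156·(-414) + 5476·(163) = 4, so one solution is u = -414·33 = -13662, v = 163·33 = 5379.
Solutions in u differ by 5476/4 = 1369; the one in [0, 1369) is -13662 mod 1369 = 28.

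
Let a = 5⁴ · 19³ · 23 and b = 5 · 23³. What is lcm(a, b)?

max exponent per prime: 5⁴ · 19³ · 23³ = 52158408125

52158408125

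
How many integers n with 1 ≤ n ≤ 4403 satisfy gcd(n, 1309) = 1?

1309 = 7·11·17. Inclusion–exclusion on these primes:
4403 − ⌊4403/7⌋ − ⌊4403/11⌋ − ⌊4403/17⌋ + ⌊4403/77⌋ + ⌊4403/119⌋ + ⌊4403/187⌋ − ⌊4403/1309⌋ = 3229

3229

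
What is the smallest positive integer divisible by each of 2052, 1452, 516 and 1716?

2052 = 2² · 3³ · 19; 1452 = 2² · 3 · 11²; 516 = 2² · 3 · 43; 1716 = 2² · 3 · 11 · 13
lcm takes max exponent of each prime: 2² · 3³ · 11² · 13 · 19 · 43 = 138795228

138795228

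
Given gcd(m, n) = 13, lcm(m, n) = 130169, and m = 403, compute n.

4199

Using mn = gcd(m,n)·lcm(m,n) = 13·130169 = 1692197, we get n = 1692197/403 = 4199.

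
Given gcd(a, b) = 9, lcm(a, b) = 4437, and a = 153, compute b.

261

a·b = gcd·lcm = 9·4437 = 39933, so b = 39933/153 = 261.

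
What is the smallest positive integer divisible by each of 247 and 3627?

68913

gcd first: 3627 = 14·247 + 169; 247 = 1·169 + 78; 169 = 2·78 + 13; 78 = 6·13 + 0 → gcd = 13
lcm = 247·3627/gcd = 895869/13 = 68913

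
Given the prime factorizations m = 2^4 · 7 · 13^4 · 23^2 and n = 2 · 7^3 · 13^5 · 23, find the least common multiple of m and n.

1077920015536

max exponent per prime: 2^4 · 7^3 · 13^5 · 23^2 = 1077920015536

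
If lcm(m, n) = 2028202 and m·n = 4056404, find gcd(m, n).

2

gcd·lcm = product, so gcd = 4056404/2028202 = 2.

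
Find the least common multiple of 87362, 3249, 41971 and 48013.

87362 = 2 · 11² · 19²; 3249 = 3² · 19²; 41971 = 19 · 47²; 48013 = 7 · 19³
lcm takes max exponent of each prime: 2 · 3² · 7 · 11² · 19³ · 47² = 231000241626

231000241626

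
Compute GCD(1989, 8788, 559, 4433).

1989 = 3² · 13 · 17; 8788 = 2² · 13³; 559 = 13 · 43; 4433 = 11 · 13 · 31
gcd takes min exponent of each prime: 13 = 13

13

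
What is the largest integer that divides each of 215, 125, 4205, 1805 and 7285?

5

gcd(215, 125): 215 = 1·125 + 90; 125 = 1·90 + 35; 90 = 2·35 + 20; 35 = 1·20 + 15; 20 = 1·15 + 5; 15 = 3·5 + 0 → 5
gcd(5, 4205): 4205 = 841·5 + 0 → 5
gcd(5, 1805): 1805 = 361·5 + 0 → 5
gcd(5, 7285): 7285 = 1457·5 + 0 → 5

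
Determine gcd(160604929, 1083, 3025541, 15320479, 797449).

361

160604929 = 19² · 23² · 29²; 1083 = 3 · 19²; 3025541 = 17² · 19² · 29; 15320479 = 19² · 31 · 37²; 797449 = 19² · 47²
gcd takes min exponent of each prime: 19² = 361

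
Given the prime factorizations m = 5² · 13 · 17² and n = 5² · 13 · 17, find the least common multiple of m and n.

93925

max exponent per prime: 5² · 13 · 17² = 93925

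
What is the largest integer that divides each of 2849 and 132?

11

Euclid: 2849 = 21·132 + 77; 132 = 1·77 + 55; 77 = 1·55 + 22; 55 = 2·22 + 11; 22 = 2·11 + 0. Last nonzero remainder: 11.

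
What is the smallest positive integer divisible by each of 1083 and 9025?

27075

1083 = 3 · 19²; 9025 = 5² · 19²
max exponents: 3 · 5² · 19² = 27075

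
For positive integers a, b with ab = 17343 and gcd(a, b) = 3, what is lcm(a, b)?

Since gcd(a,b)·lcm(a,b) = ab, lcm = 17343/3 = 5781.

5781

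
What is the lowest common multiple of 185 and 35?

1295

185 = 5 · 37; 35 = 5 · 7
max exponents: 5 · 7 · 37 = 1295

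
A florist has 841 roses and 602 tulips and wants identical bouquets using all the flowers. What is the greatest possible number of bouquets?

1

841 = 29²
602 = 2 · 7 · 43
Common: 1 = 1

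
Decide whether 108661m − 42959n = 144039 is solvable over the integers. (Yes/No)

Yes

By Bézout, 108661m − 42959n = 144039 has integer solutions iff gcd(108661, 42959) | 144039.
Euclid: 108661 = 2·42959 + 22743; 42959 = 1·22743 + 20216; 22743 = 1·20216 + 2527; 20216 = 8·2527 + 0. gcd = 2527; 144039 mod 2527 = 0. Yes.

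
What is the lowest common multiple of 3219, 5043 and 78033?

3804030717

3219 = 3 · 29 · 37; 5043 = 3 · 41²; 78033 = 3 · 19 · 37²
lcm takes max exponent of each prime: 3 · 19 · 29 · 37² · 41² = 3804030717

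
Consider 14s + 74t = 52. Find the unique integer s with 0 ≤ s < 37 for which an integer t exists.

9

Euclid: 74 = 5·14 + 4; 14 = 3·4 + 2; 4 = 2·2 + 0 → gcd = 2; 52 = 2·26.
Back-substitution yields 14·(16) + 74·(-3) = 2, so one solution is s = 16·26 = 416, t = -3·26 = -78.
Solutions in s differ by 74/2 = 37; the one in [0, 37) is 416 mod 37 = 9.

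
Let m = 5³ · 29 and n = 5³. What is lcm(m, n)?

3625

max exponent per prime: 5³ · 29 = 3625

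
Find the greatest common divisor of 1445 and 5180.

5

Euclid: 5180 = 3·1445 + 845; 1445 = 1·845 + 600; 845 = 1·600 + 245; 600 = 2·245 + 110; 245 = 2·110 + 25; 110 = 4·25 + 10; 25 = 2·10 + 5; 10 = 2·5 + 0. Last nonzero remainder: 5.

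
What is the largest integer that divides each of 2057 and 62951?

2057 = 11² · 17
62951 = 7 · 17 · 23²
Common: 17 = 17

17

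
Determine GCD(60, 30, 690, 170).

60 = 2² · 3 · 5; 30 = 2 · 3 · 5; 690 = 2 · 3 · 5 · 23; 170 = 2 · 5 · 17
gcd takes min exponent of each prime: 2 · 5 = 10

10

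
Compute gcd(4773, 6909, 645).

4773 = 3 · 37 · 43; 6909 = 3 · 7² · 47; 645 = 3 · 5 · 43
gcd takes min exponent of each prime: 3 = 3

3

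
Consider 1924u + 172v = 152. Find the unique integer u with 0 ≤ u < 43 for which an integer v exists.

37

Euclid: 1924 = 11·172 + 32; 172 = 5·32 + 12; 32 = 2·12 + 8; 12 = 1·8 + 4; 8 = 2·4 + 0 → gcd = 4; 152 = 4·38.
Back-substitution yields 1924·(-16) + 172·(179) = 4, so one solution is u = -16·38 = -608, v = 179·38 = 6802.
Solutions in u differ by 172/4 = 43; the one in [0, 43) is -608 mod 43 = 37.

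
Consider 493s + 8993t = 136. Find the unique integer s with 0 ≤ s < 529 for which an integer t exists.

Reduce mod 8993: 493s ≡ 136 (mod 8993). With g = gcd(493, 8993) = 17 dividing 136, divide through: 29s ≡ 8 (mod 529).
Since gcd(29, 529) = 1, s ≡ 8·(29)⁻¹ ≡ 55 (mod 529). Smallest non-negative: 55.

55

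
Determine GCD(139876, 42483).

139876 = 2² · 11² · 17²
42483 = 3 · 7² · 17²
Common: 17² = 289

289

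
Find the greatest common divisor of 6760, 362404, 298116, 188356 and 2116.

4

gcd(6760, 362404): 362404 = 53·6760 + 4124; 6760 = 1·4124 + 2636; 4124 = 1·2636 + 1488; 2636 = 1·1488 + 1148; 1488 = 1·1148 + 340; 1148 = 3·340 + 128; 340 = 2·128 + 84; 128 = 1·84 + 44; 84 = 1·44 + 40; 44 = 1·40 + 4; 40 = 10·4 + 0 → 4
gcd(4, 298116): 298116 = 74529·4 + 0 → 4
gcd(4, 188356): 188356 = 47089·4 + 0 → 4
gcd(4, 2116): 2116 = 529·4 + 0 → 4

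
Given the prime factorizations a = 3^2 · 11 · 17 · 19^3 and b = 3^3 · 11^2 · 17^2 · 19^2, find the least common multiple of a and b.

6476014017

max exponent per prime: 3^3 · 11^2 · 17^2 · 19^3 = 6476014017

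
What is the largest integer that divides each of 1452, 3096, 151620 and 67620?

gcd(1452, 3096): 3096 = 2·1452 + 192; 1452 = 7·192 + 108; 192 = 1·108 + 84; 108 = 1·84 + 24; 84 = 3·24 + 12; 24 = 2·12 + 0 → 12
gcd(12, 151620): 151620 = 12635·12 + 0 → 12
gcd(12, 67620): 67620 = 5635·12 + 0 → 12

12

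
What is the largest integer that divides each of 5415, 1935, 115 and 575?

gcd(5415, 1935): 5415 = 2·1935 + 1545; 1935 = 1·1545 + 390; 1545 = 3·390 + 375; 390 = 1·375 + 15; 375 = 25·15 + 0 → 15
gcd(15, 115): 115 = 7·15 + 10; 15 = 1·10 + 5; 10 = 2·5 + 0 → 5
gcd(5, 575): 575 = 115·5 + 0 → 5

5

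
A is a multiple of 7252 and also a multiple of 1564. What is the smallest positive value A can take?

2835532

7252 = 2² · 7² · 37; 1564 = 2² · 17 · 23
max exponents: 2² · 7² · 17 · 23 · 37 = 2835532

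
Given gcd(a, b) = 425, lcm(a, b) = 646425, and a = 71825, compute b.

3825

Using ab = gcd(a,b)·lcm(a,b) = 425·646425 = 274730625, we get b = 274730625/71825 = 3825.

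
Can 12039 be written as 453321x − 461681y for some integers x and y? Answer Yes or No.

No

By Bézout, 453321x − 461681y = 12039 has integer solutions iff gcd(453321, 461681) | 12039.
Euclid: 461681 = 1·453321 + 8360; 453321 = 54·8360 + 1881; 8360 = 4·1881 + 836; 1881 = 2·836 + 209; 836 = 4·209 + 0. gcd = 209; 12039 mod 209 = 126. No.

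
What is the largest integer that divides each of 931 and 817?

19

931 = 7² · 19
817 = 19 · 43
Common: 19 = 19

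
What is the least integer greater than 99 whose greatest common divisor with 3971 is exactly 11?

110

Multiples of 11 above 99: 11·10, 11·11, … . Need the cofactor coprime to 3971/11 = 361.
Checking s = 10, 11, … the first with gcd(s, 361) = 1 is s = 10, giving 110.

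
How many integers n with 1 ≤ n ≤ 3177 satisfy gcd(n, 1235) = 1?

2222

Prime factors of 1235: 5, 13, 19. Count integers ≤ 3177 divisible by none of them.
By inclusion–exclusion: 3177 − ⌊3177/5⌋ − ⌊3177/13⌋ − ⌊3177/19⌋ + ⌊3177/65⌋ + ⌊3177/95⌋ + ⌊3177/247⌋ − ⌊3177/1235⌋ = 2222.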